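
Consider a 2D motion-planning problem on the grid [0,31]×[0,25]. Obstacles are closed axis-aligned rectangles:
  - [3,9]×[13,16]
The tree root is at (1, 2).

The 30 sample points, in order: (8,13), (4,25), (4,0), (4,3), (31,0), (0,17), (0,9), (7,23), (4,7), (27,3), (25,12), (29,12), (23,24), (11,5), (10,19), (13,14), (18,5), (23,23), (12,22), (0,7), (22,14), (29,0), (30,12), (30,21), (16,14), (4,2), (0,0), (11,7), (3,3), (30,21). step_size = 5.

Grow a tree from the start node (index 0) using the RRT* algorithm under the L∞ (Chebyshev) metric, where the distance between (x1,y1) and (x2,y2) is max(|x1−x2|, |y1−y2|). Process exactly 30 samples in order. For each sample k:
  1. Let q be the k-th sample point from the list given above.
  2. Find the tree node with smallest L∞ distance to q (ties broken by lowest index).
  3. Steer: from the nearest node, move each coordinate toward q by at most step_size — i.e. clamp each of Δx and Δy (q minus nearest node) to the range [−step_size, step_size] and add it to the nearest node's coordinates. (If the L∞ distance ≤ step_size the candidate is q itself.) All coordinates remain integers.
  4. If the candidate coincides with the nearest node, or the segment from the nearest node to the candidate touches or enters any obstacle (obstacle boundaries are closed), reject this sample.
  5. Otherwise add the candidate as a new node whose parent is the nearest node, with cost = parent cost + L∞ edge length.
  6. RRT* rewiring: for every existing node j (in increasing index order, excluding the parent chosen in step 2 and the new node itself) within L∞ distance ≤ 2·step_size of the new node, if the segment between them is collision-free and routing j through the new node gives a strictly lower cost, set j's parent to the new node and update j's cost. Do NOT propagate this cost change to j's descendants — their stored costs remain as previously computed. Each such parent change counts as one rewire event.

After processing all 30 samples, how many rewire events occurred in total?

1. q=(8,13) nearest=0 d=11 new=(6,7) → add node 1 parent=0 cost=5
2. q=(4,25) nearest=1 d=18 new=(4,12) → add node 2 parent=1 cost=10
3. q=(4,0) nearest=0 d=3 new=(4,0) → add node 3 parent=0 cost=3
4. q=(4,3) nearest=0 d=3 new=(4,3) → add node 4 parent=0 cost=3
5. q=(31,0) nearest=1 d=25 new=(11,2) → add node 5 parent=1 cost=10
6. q=(0,17) nearest=2 d=5 new=(0,17) → blocked by [3,9]×[13,16], reject
7. q=(0,9) nearest=2 d=4 new=(0,9) → add node 6 parent=2 cost=14
8. q=(7,23) nearest=2 d=11 new=(7,17) → blocked by [3,9]×[13,16], reject
9. q=(4,7) nearest=1 d=2 new=(4,7) → add node 7 parent=1 cost=7; rewire 6→7 (11<14)
10. q=(27,3) nearest=5 d=16 new=(16,3) → add node 8 parent=5 cost=15
11. q=(25,12) nearest=8 d=9 new=(21,8) → add node 9 parent=8 cost=20
12. q=(29,12) nearest=9 d=8 new=(26,12) → add node 10 parent=9 cost=25
13. q=(23,24) nearest=10 d=12 new=(23,17) → add node 11 parent=10 cost=30
14. q=(11,5) nearest=5 d=3 new=(11,5) → add node 12 parent=5 cost=13
15. q=(10,19) nearest=2 d=7 new=(9,17) → blocked by [3,9]×[13,16], reject
16. q=(13,14) nearest=1 d=7 new=(11,12) → add node 13 parent=1 cost=10
17. q=(18,5) nearest=8 d=2 new=(18,5) → add node 14 parent=8 cost=17
18. q=(23,23) nearest=11 d=6 new=(23,22) → add node 15 parent=11 cost=35
19. q=(12,22) nearest=2 d=10 new=(9,17) → blocked by [3,9]×[13,16], reject
20. q=(0,7) nearest=6 d=2 new=(0,7) → add node 16 parent=6 cost=13
21. q=(22,14) nearest=11 d=3 new=(22,14) → add node 17 parent=11 cost=33
22. q=(29,0) nearest=9 d=8 new=(26,3) → add node 18 parent=9 cost=25
23. q=(30,12) nearest=10 d=4 new=(30,12) → add node 19 parent=10 cost=29
24. q=(30,21) nearest=11 d=7 new=(28,21) → add node 20 parent=11 cost=35
25. q=(16,14) nearest=13 d=5 new=(16,14) → add node 21 parent=13 cost=15; rewire 11→21 (22<30); rewire 15→21 (23<35); rewire 17→21 (21<33)
26. q=(4,2) nearest=4 d=1 new=(4,2) → add node 22 parent=4 cost=4; rewire 12→22 (11<13); rewire 16→22 (9<13)
27. q=(0,0) nearest=0 d=2 new=(0,0) → add node 23 parent=0 cost=2
28. q=(11,7) nearest=12 d=2 new=(11,7) → add node 24 parent=12 cost=13
29. q=(3,3) nearest=4 d=1 new=(3,3) → add node 25 parent=4 cost=4; rewire 6→25 (10<11); rewire 16→25 (8<9); rewire 24→25 (12<13)
30. q=(30,21) nearest=20 d=2 new=(30,21) → add node 26 parent=20 cost=37

Rewire events: 9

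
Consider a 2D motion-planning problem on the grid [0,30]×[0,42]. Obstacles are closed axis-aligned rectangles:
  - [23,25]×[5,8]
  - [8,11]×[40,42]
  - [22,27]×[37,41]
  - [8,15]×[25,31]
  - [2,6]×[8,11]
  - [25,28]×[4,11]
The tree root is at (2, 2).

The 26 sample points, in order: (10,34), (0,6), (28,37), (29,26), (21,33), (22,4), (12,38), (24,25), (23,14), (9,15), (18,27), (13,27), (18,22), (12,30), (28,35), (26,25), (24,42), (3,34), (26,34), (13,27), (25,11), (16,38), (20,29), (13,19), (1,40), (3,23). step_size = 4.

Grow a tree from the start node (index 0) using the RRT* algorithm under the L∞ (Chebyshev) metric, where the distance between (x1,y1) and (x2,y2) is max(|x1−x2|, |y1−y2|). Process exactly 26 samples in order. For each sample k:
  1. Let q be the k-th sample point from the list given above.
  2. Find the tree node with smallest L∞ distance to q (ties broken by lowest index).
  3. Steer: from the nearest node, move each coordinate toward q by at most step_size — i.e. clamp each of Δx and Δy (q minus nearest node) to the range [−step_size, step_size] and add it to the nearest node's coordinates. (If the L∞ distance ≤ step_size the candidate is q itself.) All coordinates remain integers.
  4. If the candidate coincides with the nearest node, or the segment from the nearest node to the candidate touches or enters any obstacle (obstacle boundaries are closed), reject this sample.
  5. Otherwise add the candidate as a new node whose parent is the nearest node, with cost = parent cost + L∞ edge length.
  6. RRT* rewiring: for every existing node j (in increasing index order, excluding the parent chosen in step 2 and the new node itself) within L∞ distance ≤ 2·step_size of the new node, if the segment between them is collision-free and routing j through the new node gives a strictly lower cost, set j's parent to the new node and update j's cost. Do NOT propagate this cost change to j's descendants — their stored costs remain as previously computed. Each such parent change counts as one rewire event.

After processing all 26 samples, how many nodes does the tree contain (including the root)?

Node count: 21

1. q=(10,34) nearest=0 d=32 new=(6,6) → add node 1 parent=0 cost=4
2. q=(0,6) nearest=0 d=4 new=(0,6) → add node 2 parent=0 cost=4
3. q=(28,37) nearest=1 d=31 new=(10,10) → add node 3 parent=1 cost=8
4. q=(29,26) nearest=3 d=19 new=(14,14) → add node 4 parent=3 cost=12
5. q=(21,33) nearest=4 d=19 new=(18,18) → add node 5 parent=4 cost=16
6. q=(22,4) nearest=4 d=10 new=(18,10) → add node 6 parent=4 cost=16
7. q=(12,38) nearest=5 d=20 new=(14,22) → add node 7 parent=5 cost=20
8. q=(24,25) nearest=5 d=7 new=(22,22) → add node 8 parent=5 cost=20
9. q=(23,14) nearest=5 d=5 new=(22,14) → add node 9 parent=5 cost=20
10. q=(9,15) nearest=3 d=5 new=(9,14) → add node 10 parent=3 cost=12
11. q=(18,27) nearest=7 d=5 new=(18,26) → add node 11 parent=7 cost=24
12. q=(13,27) nearest=7 d=5 new=(13,26) → blocked by [8,15]×[25,31], reject
13. q=(18,22) nearest=5 d=4 new=(18,22) → add node 12 parent=5 cost=20
14. q=(12,30) nearest=11 d=6 new=(14,30) → blocked by [8,15]×[25,31], reject
15. q=(28,35) nearest=11 d=10 new=(22,30) → add node 13 parent=11 cost=28
16. q=(26,25) nearest=8 d=4 new=(26,25) → add node 14 parent=8 cost=24
17. q=(24,42) nearest=13 d=12 new=(24,34) → add node 15 parent=13 cost=32
18. q=(3,34) nearest=7 d=12 new=(10,26) → blocked by [8,15]×[25,31], reject
19. q=(26,34) nearest=15 d=2 new=(26,34) → add node 16 parent=15 cost=34
20. q=(13,27) nearest=7 d=5 new=(13,26) → blocked by [8,15]×[25,31], reject
21. q=(25,11) nearest=9 d=3 new=(25,11) → blocked by [25,28]×[4,11], reject
22. q=(16,38) nearest=13 d=8 new=(18,34) → add node 17 parent=13 cost=32
23. q=(20,29) nearest=13 d=2 new=(20,29) → add node 18 parent=13 cost=30
24. q=(13,19) nearest=7 d=3 new=(13,19) → add node 19 parent=7 cost=23
25. q=(1,40) nearest=11 d=17 new=(14,30) → blocked by [8,15]×[25,31], reject
26. q=(3,23) nearest=10 d=9 new=(5,18) → add node 20 parent=10 cost=16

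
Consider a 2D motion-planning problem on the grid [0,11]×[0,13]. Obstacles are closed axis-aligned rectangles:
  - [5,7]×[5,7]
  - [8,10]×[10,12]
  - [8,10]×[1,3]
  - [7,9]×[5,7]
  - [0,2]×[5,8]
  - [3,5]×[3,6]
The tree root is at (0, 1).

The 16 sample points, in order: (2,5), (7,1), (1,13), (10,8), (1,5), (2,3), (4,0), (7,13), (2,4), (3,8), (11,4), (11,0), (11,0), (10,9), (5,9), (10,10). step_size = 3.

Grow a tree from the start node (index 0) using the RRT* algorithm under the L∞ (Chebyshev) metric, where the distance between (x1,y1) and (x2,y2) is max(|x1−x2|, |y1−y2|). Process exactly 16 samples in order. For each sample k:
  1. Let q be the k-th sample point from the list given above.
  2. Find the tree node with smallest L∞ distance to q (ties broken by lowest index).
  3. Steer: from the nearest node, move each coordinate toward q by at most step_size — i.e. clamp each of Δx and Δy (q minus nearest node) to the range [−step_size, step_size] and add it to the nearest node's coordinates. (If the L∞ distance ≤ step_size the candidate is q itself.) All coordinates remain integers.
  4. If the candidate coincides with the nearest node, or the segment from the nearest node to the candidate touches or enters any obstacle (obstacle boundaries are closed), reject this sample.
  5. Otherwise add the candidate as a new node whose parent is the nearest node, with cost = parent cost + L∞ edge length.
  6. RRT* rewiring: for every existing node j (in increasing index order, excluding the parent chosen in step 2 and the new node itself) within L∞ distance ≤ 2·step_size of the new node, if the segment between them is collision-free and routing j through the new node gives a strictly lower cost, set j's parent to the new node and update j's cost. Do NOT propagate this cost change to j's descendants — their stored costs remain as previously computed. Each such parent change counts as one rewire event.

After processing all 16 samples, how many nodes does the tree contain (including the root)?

Node count: 7

1. q=(2,5) nearest=0 d=4 new=(2,4) → add node 1 parent=0 cost=3
2. q=(7,1) nearest=1 d=5 new=(5,1) → blocked by [3,5]×[3,6], reject
3. q=(1,13) nearest=1 d=9 new=(1,7) → blocked by [0,2]×[5,8], reject
4. q=(10,8) nearest=1 d=8 new=(5,7) → blocked by [5,7]×[5,7], reject
5. q=(1,5) nearest=1 d=1 new=(1,5) → blocked by [0,2]×[5,8], reject
6. q=(2,3) nearest=1 d=1 new=(2,3) → add node 2 parent=1 cost=4
7. q=(4,0) nearest=2 d=3 new=(4,0) → add node 3 parent=2 cost=7
8. q=(7,13) nearest=1 d=9 new=(5,7) → blocked by [5,7]×[5,7], reject
9. q=(2,4) nearest=1 d=0 → coincident, reject
10. q=(3,8) nearest=1 d=4 new=(3,7) → add node 4 parent=1 cost=6
11. q=(11,4) nearest=3 d=7 new=(7,3) → add node 5 parent=3 cost=10
12. q=(11,0) nearest=5 d=4 new=(10,0) → blocked by [8,10]×[1,3], reject
13. q=(11,0) nearest=5 d=4 new=(10,0) → blocked by [8,10]×[1,3], reject
14. q=(10,9) nearest=5 d=6 new=(10,6) → blocked by [7,9]×[5,7], reject
15. q=(5,9) nearest=4 d=2 new=(5,9) → add node 6 parent=4 cost=8
16. q=(10,10) nearest=6 d=5 new=(8,10) → blocked by [8,10]×[10,12], reject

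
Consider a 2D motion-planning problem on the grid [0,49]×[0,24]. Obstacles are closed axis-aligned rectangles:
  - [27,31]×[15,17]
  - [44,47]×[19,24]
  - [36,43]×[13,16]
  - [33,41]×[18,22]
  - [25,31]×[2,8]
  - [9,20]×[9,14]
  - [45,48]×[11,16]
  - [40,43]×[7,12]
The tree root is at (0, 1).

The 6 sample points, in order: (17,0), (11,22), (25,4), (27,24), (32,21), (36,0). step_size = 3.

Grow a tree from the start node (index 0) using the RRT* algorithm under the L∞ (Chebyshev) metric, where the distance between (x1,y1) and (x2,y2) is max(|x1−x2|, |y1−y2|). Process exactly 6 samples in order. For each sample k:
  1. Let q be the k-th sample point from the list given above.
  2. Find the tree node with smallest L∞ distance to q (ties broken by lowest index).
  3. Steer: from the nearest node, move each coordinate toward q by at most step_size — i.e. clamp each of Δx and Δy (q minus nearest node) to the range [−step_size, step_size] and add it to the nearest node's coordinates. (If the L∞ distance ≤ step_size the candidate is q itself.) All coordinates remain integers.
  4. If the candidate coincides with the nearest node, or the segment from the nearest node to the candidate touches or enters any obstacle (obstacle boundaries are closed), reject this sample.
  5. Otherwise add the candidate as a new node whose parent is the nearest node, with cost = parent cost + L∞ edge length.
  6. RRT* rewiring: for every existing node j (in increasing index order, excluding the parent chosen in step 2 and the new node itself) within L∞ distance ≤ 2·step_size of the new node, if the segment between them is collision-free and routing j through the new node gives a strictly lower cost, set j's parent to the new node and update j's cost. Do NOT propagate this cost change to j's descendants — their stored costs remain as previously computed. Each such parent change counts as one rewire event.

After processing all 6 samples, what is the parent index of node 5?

1. q=(17,0) nearest=0 d=17 new=(3,0) → add node 1 parent=0 cost=3
2. q=(11,22) nearest=0 d=21 new=(3,4) → add node 2 parent=0 cost=3
3. q=(25,4) nearest=1 d=22 new=(6,3) → add node 3 parent=1 cost=6
4. q=(27,24) nearest=3 d=21 new=(9,6) → add node 4 parent=3 cost=9
5. q=(32,21) nearest=4 d=23 new=(12,9) → blocked by [9,20]×[9,14], reject
6. q=(36,0) nearest=4 d=27 new=(12,3) → add node 5 parent=4 cost=12

Parent of node 5: 4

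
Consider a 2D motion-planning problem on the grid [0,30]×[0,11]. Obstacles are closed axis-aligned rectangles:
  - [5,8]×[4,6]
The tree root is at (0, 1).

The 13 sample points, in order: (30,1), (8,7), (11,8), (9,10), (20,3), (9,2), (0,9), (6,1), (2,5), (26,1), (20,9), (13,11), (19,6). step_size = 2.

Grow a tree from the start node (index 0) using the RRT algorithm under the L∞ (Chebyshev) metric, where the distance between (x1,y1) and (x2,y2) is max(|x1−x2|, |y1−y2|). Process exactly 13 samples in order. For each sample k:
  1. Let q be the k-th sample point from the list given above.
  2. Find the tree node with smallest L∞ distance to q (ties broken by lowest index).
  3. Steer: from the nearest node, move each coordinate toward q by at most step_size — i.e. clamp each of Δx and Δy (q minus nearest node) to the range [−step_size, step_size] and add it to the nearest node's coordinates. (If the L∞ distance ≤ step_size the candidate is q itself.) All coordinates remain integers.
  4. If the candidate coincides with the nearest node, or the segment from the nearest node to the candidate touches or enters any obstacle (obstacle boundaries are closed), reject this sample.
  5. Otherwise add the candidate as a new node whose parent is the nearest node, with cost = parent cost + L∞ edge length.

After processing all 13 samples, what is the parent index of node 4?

1. q=(30,1) nearest=0 d=30 new=(2,1) → add node 1 parent=0 cost=2
2. q=(8,7) nearest=1 d=6 new=(4,3) → add node 2 parent=1 cost=4
3. q=(11,8) nearest=2 d=7 new=(6,5) → blocked by [5,8]×[4,6], reject
4. q=(9,10) nearest=2 d=7 new=(6,5) → blocked by [5,8]×[4,6], reject
5. q=(20,3) nearest=2 d=16 new=(6,3) → add node 3 parent=2 cost=6
6. q=(9,2) nearest=3 d=3 new=(8,2) → add node 4 parent=3 cost=8
7. q=(0,9) nearest=2 d=6 new=(2,5) → add node 5 parent=2 cost=6
8. q=(6,1) nearest=2 d=2 new=(6,1) → add node 6 parent=2 cost=6
9. q=(2,5) nearest=5 d=0 → coincident, reject
10. q=(26,1) nearest=4 d=18 new=(10,1) → add node 7 parent=4 cost=10
11. q=(20,9) nearest=7 d=10 new=(12,3) → add node 8 parent=7 cost=12
12. q=(13,11) nearest=3 d=8 new=(8,5) → blocked by [5,8]×[4,6], reject
13. q=(19,6) nearest=8 d=7 new=(14,5) → add node 9 parent=8 cost=14

Parent of node 4: 3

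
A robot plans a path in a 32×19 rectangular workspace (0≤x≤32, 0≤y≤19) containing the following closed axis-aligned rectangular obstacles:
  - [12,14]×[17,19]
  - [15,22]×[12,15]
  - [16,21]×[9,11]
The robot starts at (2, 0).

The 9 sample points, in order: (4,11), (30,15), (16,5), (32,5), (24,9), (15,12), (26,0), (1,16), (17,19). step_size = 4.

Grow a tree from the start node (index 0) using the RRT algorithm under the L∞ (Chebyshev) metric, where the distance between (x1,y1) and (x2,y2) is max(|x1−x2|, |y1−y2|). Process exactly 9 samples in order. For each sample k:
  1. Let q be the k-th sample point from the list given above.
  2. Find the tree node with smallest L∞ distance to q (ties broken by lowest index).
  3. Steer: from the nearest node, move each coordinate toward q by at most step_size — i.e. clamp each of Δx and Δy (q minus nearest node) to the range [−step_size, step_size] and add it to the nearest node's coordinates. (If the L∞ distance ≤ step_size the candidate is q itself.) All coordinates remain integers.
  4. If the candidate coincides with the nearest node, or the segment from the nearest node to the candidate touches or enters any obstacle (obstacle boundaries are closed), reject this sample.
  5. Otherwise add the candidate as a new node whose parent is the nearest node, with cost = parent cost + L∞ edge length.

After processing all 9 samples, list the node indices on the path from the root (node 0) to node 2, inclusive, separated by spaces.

Path: 0 1 2

1. q=(4,11) nearest=0 d=11 new=(4,4) → add node 1 parent=0 cost=4
2. q=(30,15) nearest=1 d=26 new=(8,8) → add node 2 parent=1 cost=8
3. q=(16,5) nearest=2 d=8 new=(12,5) → add node 3 parent=2 cost=12
4. q=(32,5) nearest=3 d=20 new=(16,5) → add node 4 parent=3 cost=16
5. q=(24,9) nearest=4 d=8 new=(20,9) → blocked by [16,21]×[9,11], reject
6. q=(15,12) nearest=2 d=7 new=(12,12) → add node 5 parent=2 cost=12
7. q=(26,0) nearest=4 d=10 new=(20,1) → add node 6 parent=4 cost=20
8. q=(1,16) nearest=2 d=8 new=(4,12) → add node 7 parent=2 cost=12
9. q=(17,19) nearest=5 d=7 new=(16,16) → blocked by [15,22]×[12,15], reject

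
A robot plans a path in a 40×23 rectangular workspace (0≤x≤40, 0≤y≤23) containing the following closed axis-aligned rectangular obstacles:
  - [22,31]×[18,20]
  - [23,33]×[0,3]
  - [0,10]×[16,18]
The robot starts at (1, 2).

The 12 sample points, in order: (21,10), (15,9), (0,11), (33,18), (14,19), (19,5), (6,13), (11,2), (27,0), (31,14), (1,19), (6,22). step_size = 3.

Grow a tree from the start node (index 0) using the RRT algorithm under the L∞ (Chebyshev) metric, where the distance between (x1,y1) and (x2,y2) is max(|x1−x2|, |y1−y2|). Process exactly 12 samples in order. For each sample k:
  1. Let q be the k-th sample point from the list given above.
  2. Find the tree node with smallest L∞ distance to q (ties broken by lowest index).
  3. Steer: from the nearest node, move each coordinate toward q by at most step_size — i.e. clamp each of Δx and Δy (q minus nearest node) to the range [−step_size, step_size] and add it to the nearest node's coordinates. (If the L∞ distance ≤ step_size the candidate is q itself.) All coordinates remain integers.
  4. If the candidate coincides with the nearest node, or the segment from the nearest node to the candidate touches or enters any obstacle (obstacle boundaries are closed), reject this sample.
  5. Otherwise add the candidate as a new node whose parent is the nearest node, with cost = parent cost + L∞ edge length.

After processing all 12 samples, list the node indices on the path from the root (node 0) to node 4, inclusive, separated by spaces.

1. q=(21,10) nearest=0 d=20 new=(4,5) → add node 1 parent=0 cost=3
2. q=(15,9) nearest=1 d=11 new=(7,8) → add node 2 parent=1 cost=6
3. q=(0,11) nearest=1 d=6 new=(1,8) → add node 3 parent=1 cost=6
4. q=(33,18) nearest=2 d=26 new=(10,11) → add node 4 parent=2 cost=9
5. q=(14,19) nearest=4 d=8 new=(13,14) → add node 5 parent=4 cost=12
6. q=(19,5) nearest=4 d=9 new=(13,8) → add node 6 parent=4 cost=12
7. q=(6,13) nearest=4 d=4 new=(7,13) → add node 7 parent=4 cost=12
8. q=(11,2) nearest=2 d=6 new=(10,5) → add node 8 parent=2 cost=9
9. q=(27,0) nearest=5 d=14 new=(16,11) → add node 9 parent=5 cost=15
10. q=(31,14) nearest=9 d=15 new=(19,14) → add node 10 parent=9 cost=18
11. q=(1,19) nearest=7 d=6 new=(4,16) → blocked by [0,10]×[16,18], reject
12. q=(6,22) nearest=5 d=8 new=(10,17) → blocked by [0,10]×[16,18], reject

Path: 0 1 2 4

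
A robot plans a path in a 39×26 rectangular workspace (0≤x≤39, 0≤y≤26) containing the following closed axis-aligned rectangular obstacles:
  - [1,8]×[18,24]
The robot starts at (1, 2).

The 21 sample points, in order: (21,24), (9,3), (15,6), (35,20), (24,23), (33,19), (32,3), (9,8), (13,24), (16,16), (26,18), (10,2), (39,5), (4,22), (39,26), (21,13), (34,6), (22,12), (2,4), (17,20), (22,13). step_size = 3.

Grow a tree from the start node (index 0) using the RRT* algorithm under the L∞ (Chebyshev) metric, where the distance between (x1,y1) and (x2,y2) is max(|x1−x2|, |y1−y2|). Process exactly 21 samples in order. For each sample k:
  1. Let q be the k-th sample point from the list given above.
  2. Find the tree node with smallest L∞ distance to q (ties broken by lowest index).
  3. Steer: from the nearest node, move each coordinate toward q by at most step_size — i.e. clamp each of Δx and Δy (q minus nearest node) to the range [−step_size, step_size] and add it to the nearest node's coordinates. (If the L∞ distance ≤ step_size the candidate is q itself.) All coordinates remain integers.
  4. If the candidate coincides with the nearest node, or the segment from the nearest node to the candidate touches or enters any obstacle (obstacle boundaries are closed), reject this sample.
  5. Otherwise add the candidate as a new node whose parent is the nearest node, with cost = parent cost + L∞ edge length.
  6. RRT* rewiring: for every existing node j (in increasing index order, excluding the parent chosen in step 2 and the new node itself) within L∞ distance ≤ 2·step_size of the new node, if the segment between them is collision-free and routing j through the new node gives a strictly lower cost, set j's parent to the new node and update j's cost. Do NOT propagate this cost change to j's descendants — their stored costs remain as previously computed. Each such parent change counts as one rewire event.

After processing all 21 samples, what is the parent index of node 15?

1. q=(21,24) nearest=0 d=22 new=(4,5) → add node 1 parent=0 cost=3
2. q=(9,3) nearest=1 d=5 new=(7,3) → add node 2 parent=1 cost=6
3. q=(15,6) nearest=2 d=8 new=(10,6) → add node 3 parent=2 cost=9
4. q=(35,20) nearest=3 d=25 new=(13,9) → add node 4 parent=3 cost=12
5. q=(24,23) nearest=4 d=14 new=(16,12) → add node 5 parent=4 cost=15
6. q=(33,19) nearest=5 d=17 new=(19,15) → add node 6 parent=5 cost=18
7. q=(32,3) nearest=6 d=13 new=(22,12) → add node 7 parent=6 cost=21
8. q=(9,8) nearest=3 d=2 new=(9,8) → add node 8 parent=3 cost=11
9. q=(13,24) nearest=6 d=9 new=(16,18) → add node 9 parent=6 cost=21
10. q=(16,16) nearest=9 d=2 new=(16,16) → add node 10 parent=9 cost=23
11. q=(26,18) nearest=7 d=6 new=(25,15) → add node 11 parent=7 cost=24
12. q=(10,2) nearest=2 d=3 new=(10,2) → add node 12 parent=2 cost=9
13. q=(39,5) nearest=11 d=14 new=(28,12) → add node 13 parent=11 cost=27
14. q=(4,22) nearest=5 d=12 new=(13,15) → add node 14 parent=5 cost=18; rewire 10→14 (21<23)
15. q=(39,26) nearest=11 d=14 new=(28,18) → add node 15 parent=11 cost=27
16. q=(21,13) nearest=7 d=1 new=(21,13) → add node 16 parent=7 cost=22
17. q=(34,6) nearest=13 d=6 new=(31,9) → add node 17 parent=13 cost=30
18. q=(22,12) nearest=7 d=0 → coincident, reject
19. q=(2,4) nearest=0 d=2 new=(2,4) → add node 18 parent=0 cost=2
20. q=(17,20) nearest=9 d=2 new=(17,20) → add node 19 parent=9 cost=23
21. q=(22,13) nearest=7 d=1 new=(22,13) → add node 20 parent=7 cost=22

Parent of node 15: 11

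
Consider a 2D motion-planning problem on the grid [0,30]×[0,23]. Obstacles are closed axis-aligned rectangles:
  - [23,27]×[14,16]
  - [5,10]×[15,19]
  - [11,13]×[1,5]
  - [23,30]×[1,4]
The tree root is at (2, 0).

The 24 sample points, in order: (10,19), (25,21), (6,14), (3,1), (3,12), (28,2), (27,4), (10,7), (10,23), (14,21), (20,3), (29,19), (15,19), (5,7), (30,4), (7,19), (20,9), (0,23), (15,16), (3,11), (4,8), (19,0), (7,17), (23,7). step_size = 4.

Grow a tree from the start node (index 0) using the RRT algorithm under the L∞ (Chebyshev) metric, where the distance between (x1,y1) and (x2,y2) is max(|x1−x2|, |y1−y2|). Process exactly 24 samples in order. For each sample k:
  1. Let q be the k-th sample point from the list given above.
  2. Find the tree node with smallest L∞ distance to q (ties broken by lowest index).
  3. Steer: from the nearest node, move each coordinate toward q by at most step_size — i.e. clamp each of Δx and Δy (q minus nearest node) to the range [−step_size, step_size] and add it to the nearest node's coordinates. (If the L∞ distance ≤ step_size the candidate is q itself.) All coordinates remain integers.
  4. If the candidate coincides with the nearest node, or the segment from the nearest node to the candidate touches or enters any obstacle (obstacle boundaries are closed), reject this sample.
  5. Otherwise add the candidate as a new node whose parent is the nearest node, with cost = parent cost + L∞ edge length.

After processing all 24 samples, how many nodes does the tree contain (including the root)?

1. q=(10,19) nearest=0 d=19 new=(6,4) → add node 1 parent=0 cost=4
2. q=(25,21) nearest=1 d=19 new=(10,8) → add node 2 parent=1 cost=8
3. q=(6,14) nearest=2 d=6 new=(6,12) → add node 3 parent=2 cost=12
4. q=(3,1) nearest=0 d=1 new=(3,1) → add node 4 parent=0 cost=1
5. q=(3,12) nearest=3 d=3 new=(3,12) → add node 5 parent=3 cost=15
6. q=(28,2) nearest=2 d=18 new=(14,4) → blocked by [11,13]×[1,5], reject
7. q=(27,4) nearest=2 d=17 new=(14,4) → blocked by [11,13]×[1,5], reject
8. q=(10,7) nearest=2 d=1 new=(10,7) → add node 6 parent=2 cost=9
9. q=(10,23) nearest=3 d=11 new=(10,16) → blocked by [5,10]×[15,19], reject
10. q=(14,21) nearest=3 d=9 new=(10,16) → blocked by [5,10]×[15,19], reject
11. q=(20,3) nearest=2 d=10 new=(14,4) → blocked by [11,13]×[1,5], reject
12. q=(29,19) nearest=2 d=19 new=(14,12) → add node 7 parent=2 cost=12
13. q=(15,19) nearest=7 d=7 new=(15,16) → add node 8 parent=7 cost=16
14. q=(5,7) nearest=1 d=3 new=(5,7) → add node 9 parent=1 cost=7
15. q=(30,4) nearest=8 d=15 new=(19,12) → add node 10 parent=8 cost=20
16. q=(7,19) nearest=3 d=7 new=(7,16) → blocked by [5,10]×[15,19], reject
17. q=(20,9) nearest=10 d=3 new=(20,9) → add node 11 parent=10 cost=23
18. q=(0,23) nearest=3 d=11 new=(2,16) → add node 12 parent=3 cost=16
19. q=(15,16) nearest=8 d=0 → coincident, reject
20. q=(3,11) nearest=5 d=1 new=(3,11) → add node 13 parent=5 cost=16
21. q=(4,8) nearest=9 d=1 new=(4,8) → add node 14 parent=9 cost=8
22. q=(19,0) nearest=2 d=9 new=(14,4) → blocked by [11,13]×[1,5], reject
23. q=(7,17) nearest=3 d=5 new=(7,16) → blocked by [5,10]×[15,19], reject
24. q=(23,7) nearest=11 d=3 new=(23,7) → add node 15 parent=11 cost=26

Node count: 16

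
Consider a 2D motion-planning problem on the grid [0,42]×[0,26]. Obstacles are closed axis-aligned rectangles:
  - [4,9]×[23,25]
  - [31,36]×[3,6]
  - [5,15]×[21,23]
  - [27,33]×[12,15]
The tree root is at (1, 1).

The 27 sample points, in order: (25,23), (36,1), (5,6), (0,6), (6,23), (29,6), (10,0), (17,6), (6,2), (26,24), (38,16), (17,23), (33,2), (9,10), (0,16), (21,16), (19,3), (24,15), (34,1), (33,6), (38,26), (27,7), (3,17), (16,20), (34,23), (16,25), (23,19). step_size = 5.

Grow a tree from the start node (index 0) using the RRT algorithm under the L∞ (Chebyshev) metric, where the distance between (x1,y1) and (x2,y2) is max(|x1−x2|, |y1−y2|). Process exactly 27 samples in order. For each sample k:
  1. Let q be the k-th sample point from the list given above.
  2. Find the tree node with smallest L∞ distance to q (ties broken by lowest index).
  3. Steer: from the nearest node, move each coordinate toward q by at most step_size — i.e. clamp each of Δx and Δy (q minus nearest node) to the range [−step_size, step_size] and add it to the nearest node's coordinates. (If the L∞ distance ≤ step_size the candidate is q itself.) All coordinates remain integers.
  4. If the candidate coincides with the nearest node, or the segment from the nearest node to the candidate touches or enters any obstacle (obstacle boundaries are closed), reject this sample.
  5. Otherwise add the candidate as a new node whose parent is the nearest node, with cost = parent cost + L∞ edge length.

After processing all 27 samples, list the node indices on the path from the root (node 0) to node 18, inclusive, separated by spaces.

Path: 0 1 2 6 10 11 18

1. q=(25,23) nearest=0 d=24 new=(6,6) → add node 1 parent=0 cost=5
2. q=(36,1) nearest=1 d=30 new=(11,1) → add node 2 parent=1 cost=10
3. q=(5,6) nearest=1 d=1 new=(5,6) → add node 3 parent=1 cost=6
4. q=(0,6) nearest=0 d=5 new=(0,6) → add node 4 parent=0 cost=5
5. q=(6,23) nearest=1 d=17 new=(6,11) → add node 5 parent=1 cost=10
6. q=(29,6) nearest=2 d=18 new=(16,6) → add node 6 parent=2 cost=15
7. q=(10,0) nearest=2 d=1 new=(10,0) → add node 7 parent=2 cost=11
8. q=(17,6) nearest=6 d=1 new=(17,6) → add node 8 parent=6 cost=16
9. q=(6,2) nearest=1 d=4 new=(6,2) → add node 9 parent=1 cost=9
10. q=(26,24) nearest=6 d=18 new=(21,11) → add node 10 parent=6 cost=20
11. q=(38,16) nearest=10 d=17 new=(26,16) → add node 11 parent=10 cost=25
12. q=(17,23) nearest=11 d=9 new=(21,21) → add node 12 parent=11 cost=30
13. q=(33,2) nearest=10 d=12 new=(26,6) → add node 13 parent=10 cost=25
14. q=(9,10) nearest=5 d=3 new=(9,10) → add node 14 parent=5 cost=13
15. q=(0,16) nearest=5 d=6 new=(1,16) → add node 15 parent=5 cost=15
16. q=(21,16) nearest=10 d=5 new=(21,16) → add node 16 parent=10 cost=25
17. q=(19,3) nearest=6 d=3 new=(19,3) → add node 17 parent=6 cost=18
18. q=(24,15) nearest=11 d=2 new=(24,15) → add node 18 parent=11 cost=27
19. q=(34,1) nearest=13 d=8 new=(31,1) → add node 19 parent=13 cost=30
20. q=(33,6) nearest=19 d=5 new=(33,6) → blocked by [31,36]×[3,6], reject
21. q=(38,26) nearest=11 d=12 new=(31,21) → add node 20 parent=11 cost=30
22. q=(27,7) nearest=13 d=1 new=(27,7) → add node 21 parent=13 cost=26
23. q=(3,17) nearest=15 d=2 new=(3,17) → add node 22 parent=15 cost=17
24. q=(16,20) nearest=12 d=5 new=(16,20) → add node 23 parent=12 cost=35
25. q=(34,23) nearest=20 d=3 new=(34,23) → add node 24 parent=20 cost=33
26. q=(16,25) nearest=12 d=5 new=(16,25) → add node 25 parent=12 cost=35
27. q=(23,19) nearest=12 d=2 new=(23,19) → add node 26 parent=12 cost=32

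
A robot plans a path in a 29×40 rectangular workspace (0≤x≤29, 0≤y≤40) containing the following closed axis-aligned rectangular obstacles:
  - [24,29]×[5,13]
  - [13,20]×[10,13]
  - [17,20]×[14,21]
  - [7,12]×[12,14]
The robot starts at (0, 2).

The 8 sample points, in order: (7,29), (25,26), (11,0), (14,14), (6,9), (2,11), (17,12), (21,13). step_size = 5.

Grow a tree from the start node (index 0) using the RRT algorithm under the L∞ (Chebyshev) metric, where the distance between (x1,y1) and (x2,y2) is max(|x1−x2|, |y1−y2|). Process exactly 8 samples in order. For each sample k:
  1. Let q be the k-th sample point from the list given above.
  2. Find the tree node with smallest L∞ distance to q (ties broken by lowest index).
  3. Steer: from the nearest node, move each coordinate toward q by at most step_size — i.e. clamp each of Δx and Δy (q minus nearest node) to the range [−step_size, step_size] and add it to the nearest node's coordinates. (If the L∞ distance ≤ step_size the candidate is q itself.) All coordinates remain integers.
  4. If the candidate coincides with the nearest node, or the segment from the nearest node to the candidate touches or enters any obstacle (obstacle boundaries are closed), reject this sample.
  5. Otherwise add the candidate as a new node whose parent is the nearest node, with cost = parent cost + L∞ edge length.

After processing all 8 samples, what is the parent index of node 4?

Parent of node 4: 1

1. q=(7,29) nearest=0 d=27 new=(5,7) → add node 1 parent=0 cost=5
2. q=(25,26) nearest=1 d=20 new=(10,12) → blocked by [7,12]×[12,14], reject
3. q=(11,0) nearest=1 d=7 new=(10,2) → add node 2 parent=1 cost=10
4. q=(14,14) nearest=1 d=9 new=(10,12) → blocked by [7,12]×[12,14], reject
5. q=(6,9) nearest=1 d=2 new=(6,9) → add node 3 parent=1 cost=7
6. q=(2,11) nearest=1 d=4 new=(2,11) → add node 4 parent=1 cost=9
7. q=(17,12) nearest=2 d=10 new=(15,7) → add node 5 parent=2 cost=15
8. q=(21,13) nearest=5 d=6 new=(20,12) → blocked by [13,20]×[10,13], reject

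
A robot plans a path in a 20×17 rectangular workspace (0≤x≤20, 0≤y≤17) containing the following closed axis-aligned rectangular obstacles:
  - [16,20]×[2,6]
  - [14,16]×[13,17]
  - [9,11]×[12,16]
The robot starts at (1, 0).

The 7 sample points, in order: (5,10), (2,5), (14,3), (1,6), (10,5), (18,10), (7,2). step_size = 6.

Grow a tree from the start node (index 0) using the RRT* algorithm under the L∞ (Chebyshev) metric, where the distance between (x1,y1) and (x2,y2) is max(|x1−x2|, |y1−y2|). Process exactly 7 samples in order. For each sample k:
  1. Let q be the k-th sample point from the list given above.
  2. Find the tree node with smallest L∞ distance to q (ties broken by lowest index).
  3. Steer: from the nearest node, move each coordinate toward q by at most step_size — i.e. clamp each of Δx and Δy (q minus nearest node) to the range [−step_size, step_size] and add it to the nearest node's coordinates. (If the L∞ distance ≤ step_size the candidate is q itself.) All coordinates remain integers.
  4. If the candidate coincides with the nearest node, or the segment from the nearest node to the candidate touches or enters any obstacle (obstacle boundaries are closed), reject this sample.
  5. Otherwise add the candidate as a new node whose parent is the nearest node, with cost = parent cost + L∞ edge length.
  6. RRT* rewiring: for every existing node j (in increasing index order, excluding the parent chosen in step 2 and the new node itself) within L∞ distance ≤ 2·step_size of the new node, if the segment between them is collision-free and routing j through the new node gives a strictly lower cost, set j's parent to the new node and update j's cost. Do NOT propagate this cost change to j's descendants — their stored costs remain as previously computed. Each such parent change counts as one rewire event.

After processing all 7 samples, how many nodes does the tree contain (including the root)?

1. q=(5,10) nearest=0 d=10 new=(5,6) → add node 1 parent=0 cost=6
2. q=(2,5) nearest=1 d=3 new=(2,5) → add node 2 parent=1 cost=9
3. q=(14,3) nearest=1 d=9 new=(11,3) → add node 3 parent=1 cost=12
4. q=(1,6) nearest=2 d=1 new=(1,6) → add node 4 parent=2 cost=10
5. q=(10,5) nearest=3 d=2 new=(10,5) → add node 5 parent=3 cost=14
6. q=(18,10) nearest=3 d=7 new=(17,9) → add node 6 parent=3 cost=18
7. q=(7,2) nearest=5 d=3 new=(7,2) → add node 7 parent=5 cost=17

Node count: 8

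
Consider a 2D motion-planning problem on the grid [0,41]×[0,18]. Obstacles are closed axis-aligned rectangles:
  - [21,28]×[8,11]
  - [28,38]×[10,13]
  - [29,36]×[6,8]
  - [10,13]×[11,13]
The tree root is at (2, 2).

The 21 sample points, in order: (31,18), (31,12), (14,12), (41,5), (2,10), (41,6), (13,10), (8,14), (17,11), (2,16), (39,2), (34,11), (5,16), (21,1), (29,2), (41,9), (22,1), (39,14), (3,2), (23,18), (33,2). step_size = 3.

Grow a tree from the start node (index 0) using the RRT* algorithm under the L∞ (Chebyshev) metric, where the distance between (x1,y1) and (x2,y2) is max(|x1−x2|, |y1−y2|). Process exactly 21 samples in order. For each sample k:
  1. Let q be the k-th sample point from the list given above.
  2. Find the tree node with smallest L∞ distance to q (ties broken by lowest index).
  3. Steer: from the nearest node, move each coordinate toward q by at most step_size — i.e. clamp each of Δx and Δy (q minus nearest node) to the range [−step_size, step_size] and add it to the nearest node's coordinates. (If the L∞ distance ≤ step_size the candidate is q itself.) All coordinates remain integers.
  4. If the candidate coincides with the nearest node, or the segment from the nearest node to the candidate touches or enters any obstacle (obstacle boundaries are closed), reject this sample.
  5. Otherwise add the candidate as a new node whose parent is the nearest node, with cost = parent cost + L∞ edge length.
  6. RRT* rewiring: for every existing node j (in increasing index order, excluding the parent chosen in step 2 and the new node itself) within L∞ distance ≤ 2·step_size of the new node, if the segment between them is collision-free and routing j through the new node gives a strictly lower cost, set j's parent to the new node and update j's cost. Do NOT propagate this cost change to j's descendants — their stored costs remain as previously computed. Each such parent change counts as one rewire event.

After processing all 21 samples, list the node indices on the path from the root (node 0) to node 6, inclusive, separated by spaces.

1. q=(31,18) nearest=0 d=29 new=(5,5) → add node 1 parent=0 cost=3
2. q=(31,12) nearest=1 d=26 new=(8,8) → add node 2 parent=1 cost=6
3. q=(14,12) nearest=2 d=6 new=(11,11) → blocked by [10,13]×[11,13], reject
4. q=(41,5) nearest=2 d=33 new=(11,5) → add node 3 parent=2 cost=9
5. q=(2,10) nearest=1 d=5 new=(2,8) → add node 4 parent=1 cost=6
6. q=(41,6) nearest=3 d=30 new=(14,6) → add node 5 parent=3 cost=12
7. q=(13,10) nearest=5 d=4 new=(13,9) → add node 6 parent=5 cost=15
8. q=(8,14) nearest=6 d=5 new=(10,12) → blocked by [10,13]×[11,13], reject
9. q=(17,11) nearest=6 d=4 new=(16,11) → add node 7 parent=6 cost=18
10. q=(2,16) nearest=2 d=8 new=(5,11) → add node 8 parent=2 cost=9
11. q=(39,2) nearest=7 d=23 new=(19,8) → add node 9 parent=7 cost=21
12. q=(34,11) nearest=9 d=15 new=(22,11) → blocked by [21,28]×[8,11], reject
13. q=(5,16) nearest=8 d=5 new=(5,14) → add node 10 parent=8 cost=12
14. q=(21,1) nearest=5 d=7 new=(17,3) → add node 11 parent=5 cost=15; rewire 9→11 (20<21)
15. q=(29,2) nearest=9 d=10 new=(22,5) → add node 12 parent=9 cost=23
16. q=(41,9) nearest=12 d=19 new=(25,8) → blocked by [21,28]×[8,11], reject
17. q=(22,1) nearest=12 d=4 new=(22,2) → add node 13 parent=12 cost=26
18. q=(39,14) nearest=12 d=17 new=(25,8) → blocked by [21,28]×[8,11], reject
19. q=(3,2) nearest=0 d=1 new=(3,2) → add node 14 parent=0 cost=1
20. q=(23,18) nearest=7 d=7 new=(19,14) → add node 15 parent=7 cost=21
21. q=(33,2) nearest=12 d=11 new=(25,2) → add node 16 parent=12 cost=26

Path: 0 1 2 3 5 6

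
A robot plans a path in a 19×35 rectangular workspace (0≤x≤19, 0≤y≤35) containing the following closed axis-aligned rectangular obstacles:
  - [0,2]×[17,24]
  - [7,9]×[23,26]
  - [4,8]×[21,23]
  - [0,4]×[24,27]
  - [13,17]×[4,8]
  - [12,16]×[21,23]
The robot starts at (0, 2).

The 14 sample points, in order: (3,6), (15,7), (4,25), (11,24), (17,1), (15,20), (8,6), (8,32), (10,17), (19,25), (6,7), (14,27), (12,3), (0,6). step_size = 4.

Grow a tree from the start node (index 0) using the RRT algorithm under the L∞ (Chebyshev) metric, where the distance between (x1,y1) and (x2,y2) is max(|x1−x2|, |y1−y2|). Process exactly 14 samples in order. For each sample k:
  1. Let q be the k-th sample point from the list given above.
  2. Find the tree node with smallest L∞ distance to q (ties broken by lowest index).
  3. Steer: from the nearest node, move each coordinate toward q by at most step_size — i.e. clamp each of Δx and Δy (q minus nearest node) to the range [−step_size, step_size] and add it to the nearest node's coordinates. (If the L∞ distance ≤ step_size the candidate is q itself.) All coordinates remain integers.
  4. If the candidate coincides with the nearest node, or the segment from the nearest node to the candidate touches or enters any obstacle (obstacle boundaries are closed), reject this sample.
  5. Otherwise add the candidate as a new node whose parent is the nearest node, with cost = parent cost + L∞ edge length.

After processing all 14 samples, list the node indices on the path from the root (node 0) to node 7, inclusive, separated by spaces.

Path: 0 1 2 7

1. q=(3,6) nearest=0 d=4 new=(3,6) → add node 1 parent=0 cost=4
2. q=(15,7) nearest=1 d=12 new=(7,7) → add node 2 parent=1 cost=8
3. q=(4,25) nearest=2 d=18 new=(4,11) → add node 3 parent=2 cost=12
4. q=(11,24) nearest=3 d=13 new=(8,15) → add node 4 parent=3 cost=16
5. q=(17,1) nearest=2 d=10 new=(11,3) → add node 5 parent=2 cost=12
6. q=(15,20) nearest=4 d=7 new=(12,19) → add node 6 parent=4 cost=20
7. q=(8,6) nearest=2 d=1 new=(8,6) → add node 7 parent=2 cost=9
8. q=(8,32) nearest=6 d=13 new=(8,23) → blocked by [7,9]×[23,26], reject
9. q=(10,17) nearest=4 d=2 new=(10,17) → add node 8 parent=4 cost=18
10. q=(19,25) nearest=6 d=7 new=(16,23) → blocked by [12,16]×[21,23], reject
11. q=(6,7) nearest=2 d=1 new=(6,7) → add node 9 parent=2 cost=9
12. q=(14,27) nearest=6 d=8 new=(14,23) → blocked by [12,16]×[21,23], reject
13. q=(12,3) nearest=5 d=1 new=(12,3) → add node 10 parent=5 cost=13
14. q=(0,6) nearest=1 d=3 new=(0,6) → add node 11 parent=1 cost=7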